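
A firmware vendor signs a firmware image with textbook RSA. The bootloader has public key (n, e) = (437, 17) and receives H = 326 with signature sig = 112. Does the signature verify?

sig^2 ≡ 112^2 = 12544 ≡ 308
sig^4 ≡ 308^2 = 94864 ≡ 35
sig^8 ≡ 35^2 = 1225 ≡ 351
sig^16 ≡ 351^2 = 123201 ≡ 404
17 = 16 + 1, so sig^17 ≡ 404·112 ≡ 237 (mod 437)
237 ≠ 326, so verification fails.

does not verify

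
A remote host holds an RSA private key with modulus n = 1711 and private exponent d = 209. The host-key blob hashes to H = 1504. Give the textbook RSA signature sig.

Squares mod 1711: H^1≡1504, H^2≡74, H^4≡343, H^8≡1301, H^16≡422, H^32≡140, H^64≡779, H^128≡1147
209 = 128 + 64 + 16 + 1, so H^209 ≡ 1147·779·422·1504 ≡ 1428 (mod 1711)

1428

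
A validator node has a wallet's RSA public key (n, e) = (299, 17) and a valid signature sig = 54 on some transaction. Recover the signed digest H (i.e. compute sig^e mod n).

266

Squares mod 299: sig^1≡54, sig^2≡225, sig^4≡94, sig^8≡165, sig^16≡16
17 = 16 + 1, so sig^17 ≡ 16·54 ≡ 266 (mod 299)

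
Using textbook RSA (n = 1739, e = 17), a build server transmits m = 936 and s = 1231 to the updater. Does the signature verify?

does not verify

s^17 mod 1739 = 803
The recovered value 803 does not match the digest 936.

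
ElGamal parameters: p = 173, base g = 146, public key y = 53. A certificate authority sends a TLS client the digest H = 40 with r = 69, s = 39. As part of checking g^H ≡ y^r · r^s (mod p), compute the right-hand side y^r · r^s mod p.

53^2 = 2809 ≡ 41
53^4 ≡ 41^2 = 1681 ≡ 124
53^8 ≡ 124^2 = 15376 ≡ 152
53^16 ≡ 152^2 = 23104 ≡ 95
53^32 ≡ 95^2 = 9025 ≡ 29
53^64 ≡ 29^2 = 841 ≡ 149
69 = 64 + 4 + 1, so 53^69 ≡ 149·124·53 ≡ 48 (mod 173)
69^2 = 4761 ≡ 90
69^4 ≡ 90^2 = 8100 ≡ 142
69^8 ≡ 142^2 = 20164 ≡ 96
69^16 ≡ 96^2 = 9216 ≡ 47
69^32 ≡ 47^2 = 2209 ≡ 133
39 = 32 + 4 + 2 + 1, so 69^39 ≡ 133·142·90·69 ≡ 170 (mod 173)
y^r · r^s ≡ 48·170 = 8160 ≡ 29 (mod 173)

29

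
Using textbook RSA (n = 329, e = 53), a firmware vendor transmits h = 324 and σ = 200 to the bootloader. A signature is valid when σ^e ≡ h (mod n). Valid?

yes

σ^2 ≡ 200^2 = 40000 ≡ 191
σ^4 ≡ 191^2 = 36481 ≡ 291
σ^8 ≡ 291^2 = 84681 ≡ 128
σ^16 ≡ 128^2 = 16384 ≡ 263
σ^32 ≡ 263^2 = 69169 ≡ 79
53 = 32 + 16 + 4 + 1, so σ^53 ≡ 79·263·291·200 ≡ 324 (mod 329)
324 = h, so the signature checks out.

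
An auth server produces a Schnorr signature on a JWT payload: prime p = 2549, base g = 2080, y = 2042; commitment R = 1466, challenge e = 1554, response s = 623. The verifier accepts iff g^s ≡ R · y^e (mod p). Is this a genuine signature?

g^s mod p:
2080^2 = 4326400 ≡ 747
2080^4 ≡ 747^2 = 558009 ≡ 2327
2080^8 ≡ 2327^2 = 5414929 ≡ 853
2080^16 ≡ 853^2 = 727609 ≡ 1144
2080^32 ≡ 1144^2 = 1308736 ≡ 1099
2080^64 ≡ 1099^2 = 1207801 ≡ 2124
2080^128 ≡ 2124^2 = 4511376 ≡ 2195
2080^256 ≡ 2195^2 = 4818025 ≡ 415
2080^512 ≡ 415^2 = 172225 ≡ 1442
623 = 512 + 64 + 32 + 8 + 4 + 2 + 1, so 2080^623 ≡ 1442·2124·1099·853·2327·747·2080 ≡ 66 (mod 2549)
R · y^e mod p:
2042^2 = 4169764 ≡ 2149
2042^4 ≡ 2149^2 = 4618201 ≡ 1962
2042^8 ≡ 1962^2 = 3849444 ≡ 454
2042^16 ≡ 454^2 = 206116 ≡ 2196
2042^32 ≡ 2196^2 = 4822416 ≡ 2257
2042^64 ≡ 2257^2 = 5094049 ≡ 1147
2042^128 ≡ 1147^2 = 1315609 ≡ 325
2042^256 ≡ 325^2 = 105625 ≡ 1116
2042^512 ≡ 1116^2 = 1245456 ≡ 1544
2042^1024 ≡ 1544^2 = 2383936 ≡ 621
1554 = 1024 + 512 + 16 + 2, so 2042^1554 ≡ 621·1544·2196·2149 ≡ 1807 (mod 2549)
1466·1807 = 2649062 ≡ 651 (mod 2549)
66 ≠ 651; the check fails.

forged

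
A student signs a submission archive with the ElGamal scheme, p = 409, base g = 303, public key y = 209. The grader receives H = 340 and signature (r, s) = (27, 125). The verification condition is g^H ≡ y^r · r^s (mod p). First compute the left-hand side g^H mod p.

303^340 mod 409 = 1

1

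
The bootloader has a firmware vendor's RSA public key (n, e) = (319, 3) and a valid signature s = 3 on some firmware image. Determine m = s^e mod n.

27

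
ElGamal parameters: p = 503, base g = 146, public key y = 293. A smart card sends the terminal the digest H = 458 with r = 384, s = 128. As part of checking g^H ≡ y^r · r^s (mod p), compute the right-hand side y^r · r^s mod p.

Squares mod 503: 293^1≡293, 293^2≡339, 293^4≡237, 293^8≡336, 293^16≡224, 293^32≡379, 293^64≡286, 293^128≡310, 293^256≡27
384 = 256 + 128, so 293^384 ≡ 27·310 ≡ 322 (mod 503)
Squares mod 503: 384^1≡384, 384^2≡77, 384^4≡396, 384^8≡383, 384^16≡316, 384^32≡262, 384^64≡236, 384^128≡366
384^128 ≡ 366 (mod 503)
y^r · r^s ≡ 322·366 = 117852 ≡ 150 (mod 503)

150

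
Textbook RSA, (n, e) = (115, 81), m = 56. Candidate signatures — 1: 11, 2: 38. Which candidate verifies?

Candidate 1: 11^81 mod 115 = 56
  → matches m = 56
Candidate 2: 38^81 mod 115 = 113

1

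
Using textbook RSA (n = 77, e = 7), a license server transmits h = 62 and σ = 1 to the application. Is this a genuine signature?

σ^7 mod 77 = 1
σ^7 mod 77 = 1, but h = 62.

forged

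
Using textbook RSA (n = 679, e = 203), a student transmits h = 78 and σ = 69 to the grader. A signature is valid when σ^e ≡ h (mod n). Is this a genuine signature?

σ^2 ≡ 69^2 = 4761 ≡ 8
σ^4 ≡ 8^2 = 64
σ^8 ≡ 64^2 = 4096 ≡ 22
σ^16 ≡ 22^2 = 484
σ^32 ≡ 484^2 = 234256 ≡ 1
σ^64 ≡ 1^2 = 1
σ^128 ≡ 1^2 = 1
203 = 128 + 64 + 8 + 2 + 1, so σ^203 ≡ 1·1·22·8·69 ≡ 601 (mod 679)
σ^203 mod 679 = 601, but h = 78.

forged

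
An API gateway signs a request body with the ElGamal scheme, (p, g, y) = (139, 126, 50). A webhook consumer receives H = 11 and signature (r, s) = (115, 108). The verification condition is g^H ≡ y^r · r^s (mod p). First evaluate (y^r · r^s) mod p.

Squares mod 139: 50^1≡50, 50^2≡137, 50^4≡4, 50^8≡16, 50^16≡117, 50^32≡67, 50^64≡41
115 = 64 + 32 + 16 + 2 + 1, so 50^115 ≡ 41·67·117·137·50 ≡ 97 (mod 139)
Squares mod 139: 115^1≡115, 115^2≡20, 115^4≡122, 115^8≡11, 115^16≡121, 115^32≡46, 115^64≡31
108 = 64 + 32 + 8 + 4, so 115^108 ≡ 31·46·11·122 ≡ 79 (mod 139)
y^r · r^s ≡ 97·79 = 7663 ≡ 18 (mod 139)

18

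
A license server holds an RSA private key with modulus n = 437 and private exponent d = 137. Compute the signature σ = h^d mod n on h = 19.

h^137 mod 437 = 57

57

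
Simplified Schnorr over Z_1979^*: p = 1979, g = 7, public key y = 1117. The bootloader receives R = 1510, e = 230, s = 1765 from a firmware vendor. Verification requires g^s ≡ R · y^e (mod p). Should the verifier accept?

g^s mod p:
7^2 = 49
7^4 ≡ 49^2 = 2401 ≡ 422
7^8 ≡ 422^2 = 178084 ≡ 1953
7^16 ≡ 1953^2 = 3814209 ≡ 676
7^32 ≡ 676^2 = 456976 ≡ 1806
7^64 ≡ 1806^2 = 3261636 ≡ 244
7^128 ≡ 244^2 = 59536 ≡ 166
7^256 ≡ 166^2 = 27556 ≡ 1829
7^512 ≡ 1829^2 = 3345241 ≡ 731
7^1024 ≡ 731^2 = 534361 ≡ 31
1765 = 1024 + 512 + 128 + 64 + 32 + 4 + 1, so 7^1765 ≡ 31·731·166·244·1806·422·7 ≡ 1140 (mod 1979)
R · y^e mod p:
1117^2 = 1247689 ≡ 919
1117^4 ≡ 919^2 = 844561 ≡ 1507
1117^8 ≡ 1507^2 = 2271049 ≡ 1136
1117^16 ≡ 1136^2 = 1290496 ≡ 188
1117^32 ≡ 188^2 = 35344 ≡ 1701
1117^64 ≡ 1701^2 = 2893401 ≡ 103
1117^128 ≡ 103^2 = 10609 ≡ 714
230 = 128 + 64 + 32 + 4 + 2, so 1117^230 ≡ 714·103·1701·1507·919 ≡ 1639 (mod 1979)
1510·1639 = 2474890 ≡ 1140 (mod 1979)
1140 ≡ 1140 (mod 1979); signature holds.

accept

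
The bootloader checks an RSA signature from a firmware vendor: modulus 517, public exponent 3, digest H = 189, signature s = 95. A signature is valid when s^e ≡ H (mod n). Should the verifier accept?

s^2 ≡ 95^2 = 9025 ≡ 236
3 = 2 + 1, so s^3 ≡ 236·95 ≡ 189 (mod 517)
s^3 mod 517 = 189 matches H.

accept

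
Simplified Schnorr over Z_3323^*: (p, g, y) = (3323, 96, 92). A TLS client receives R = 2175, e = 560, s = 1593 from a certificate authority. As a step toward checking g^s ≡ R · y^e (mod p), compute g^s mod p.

3013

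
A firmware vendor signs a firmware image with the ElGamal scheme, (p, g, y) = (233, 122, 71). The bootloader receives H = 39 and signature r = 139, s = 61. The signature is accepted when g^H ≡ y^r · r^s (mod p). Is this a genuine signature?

genuine

Left side g^H mod p:
122^2 = 14884 ≡ 205
122^4 ≡ 205^2 = 42025 ≡ 85
122^8 ≡ 85^2 = 7225 ≡ 2
122^16 ≡ 2^2 = 4
122^32 ≡ 4^2 = 16
39 = 32 + 4 + 2 + 1, so 122^39 ≡ 16·85·205·122 ≡ 27 (mod 233)
Right side y^r · r^s mod p:
71^2 = 5041 ≡ 148
71^4 ≡ 148^2 = 21904 ≡ 2
71^8 ≡ 2^2 = 4
71^16 ≡ 4^2 = 16
71^32 ≡ 16^2 = 256 ≡ 23
71^64 ≡ 23^2 = 529 ≡ 63
71^128 ≡ 63^2 = 3969 ≡ 8
139 = 128 + 8 + 2 + 1, so 71^139 ≡ 8·4·148·71 ≡ 37 (mod 233)
139^2 = 19321 ≡ 215
139^4 ≡ 215^2 = 46225 ≡ 91
139^8 ≡ 91^2 = 8281 ≡ 126
139^16 ≡ 126^2 = 15876 ≡ 32
139^32 ≡ 32^2 = 1024 ≡ 92
61 = 32 + 16 + 8 + 4 + 1, so 139^61 ≡ 92·32·126·91·139 ≡ 70 (mod 233)
37·70 = 2590 ≡ 27 (mod 233)
27 ≡ 27 (mod 233), so the signature is genuine.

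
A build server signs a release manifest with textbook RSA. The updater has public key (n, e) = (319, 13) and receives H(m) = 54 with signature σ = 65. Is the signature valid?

valid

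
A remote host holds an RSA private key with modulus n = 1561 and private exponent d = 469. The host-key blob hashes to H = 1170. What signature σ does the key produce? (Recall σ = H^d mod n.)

1254

Squares mod 1561: H^1≡1170, H^2≡1464, H^4≡43, H^8≡288, H^16≡211, H^32≡813, H^64≡666, H^128≡232, H^256≡750
469 = 256 + 128 + 64 + 16 + 4 + 1, so H^469 ≡ 750·232·666·211·43·1170 ≡ 1254 (mod 1561)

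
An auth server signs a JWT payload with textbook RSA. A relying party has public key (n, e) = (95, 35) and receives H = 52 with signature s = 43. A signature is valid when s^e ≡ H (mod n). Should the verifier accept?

reject

Squares mod 95: s^1≡43, s^2≡44, s^4≡36, s^8≡61, s^16≡16, s^32≡66
35 = 32 + 2 + 1, so s^35 ≡ 66·44·43 ≡ 42 (mod 95)
The recovered value 42 does not match the digest 52.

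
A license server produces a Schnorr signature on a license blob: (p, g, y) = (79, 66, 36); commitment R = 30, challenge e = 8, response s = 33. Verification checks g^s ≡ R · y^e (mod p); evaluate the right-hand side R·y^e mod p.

33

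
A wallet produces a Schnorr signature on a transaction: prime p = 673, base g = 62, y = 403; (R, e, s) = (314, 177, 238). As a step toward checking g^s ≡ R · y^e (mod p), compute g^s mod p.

589

62^2 = 3844 ≡ 479
62^4 ≡ 479^2 = 229441 ≡ 621
62^8 ≡ 621^2 = 385641 ≡ 12
62^16 ≡ 12^2 = 144
62^32 ≡ 144^2 = 20736 ≡ 546
62^64 ≡ 546^2 = 298116 ≡ 650
62^128 ≡ 650^2 = 422500 ≡ 529
238 = 128 + 64 + 32 + 8 + 4 + 2, so 62^238 ≡ 529·650·546·12·621·479 ≡ 589 (mod 673)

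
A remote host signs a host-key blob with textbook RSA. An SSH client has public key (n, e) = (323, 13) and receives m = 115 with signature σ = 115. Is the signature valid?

σ^2 ≡ 115^2 = 13225 ≡ 305
σ^4 ≡ 305^2 = 93025 ≡ 1
σ^8 ≡ 1^2 = 1
13 = 8 + 4 + 1, so σ^13 ≡ 1·1·115 ≡ 115 (mod 323)
Since 115 equals the digest 115, verification succeeds.

valid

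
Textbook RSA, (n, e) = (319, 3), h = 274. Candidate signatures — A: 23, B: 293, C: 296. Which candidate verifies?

Candidate A: Squares mod 319: 23^1≡23, 23^2≡210; 3 = 2 + 1, so 23^3 ≡ 210·23 ≡ 45 (mod 319)
Candidate B: Squares mod 319: 293^1≡293, 293^2≡38; 3 = 2 + 1, so 293^3 ≡ 38·293 ≡ 288 (mod 319)
Candidate C: Squares mod 319: 296^1≡296, 296^2≡210; 3 = 2 + 1, so 296^3 ≡ 210·296 ≡ 274 (mod 319)
  → matches h = 274

C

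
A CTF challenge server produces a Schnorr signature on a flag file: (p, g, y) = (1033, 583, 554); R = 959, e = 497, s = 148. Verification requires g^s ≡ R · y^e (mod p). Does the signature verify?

g^s mod p:
Squares mod 1033: 583^1≡583, 583^2≡32, 583^4≡1024, 583^8≡81, 583^16≡363, 583^32≡578, 583^64≡425, 583^128≡883
148 = 128 + 16 + 4, so 583^148 ≡ 883·363·1024 ≡ 408 (mod 1033)
R · y^e mod p:
Squares mod 1033: 554^1≡554, 554^2≡115, 554^4≡829, 554^8≡296, 554^16≡844, 554^32≡599, 554^64≡350, 554^128≡606, 554^256≡521
497 = 256 + 128 + 64 + 32 + 16 + 1, so 554^497 ≡ 521·606·350·599·844·554 ≡ 162 (mod 1033)
959·162 = 155358 ≡ 408 (mod 1033)
408 ≡ 408 (mod 1033); signature holds.

verifies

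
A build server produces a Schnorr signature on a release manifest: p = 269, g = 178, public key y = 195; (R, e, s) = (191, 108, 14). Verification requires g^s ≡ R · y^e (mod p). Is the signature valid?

valid

g^s mod p:
Squares mod 269: 178^1≡178, 178^2≡211, 178^4≡136, 178^8≡204
14 = 8 + 4 + 2, so 178^14 ≡ 204·136·211 ≡ 6 (mod 269)
R · y^e mod p:
Squares mod 269: 195^1≡195, 195^2≡96, 195^4≡70, 195^8≡58, 195^16≡136, 195^32≡204, 195^64≡190
108 = 64 + 32 + 8 + 4, so 195^108 ≡ 190·204·58·70 ≡ 62 (mod 269)
191·62 = 11842 ≡ 6 (mod 269)
6 ≡ 6 (mod 269); signature holds.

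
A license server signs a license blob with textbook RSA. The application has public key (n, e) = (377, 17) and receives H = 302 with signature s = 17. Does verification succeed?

fails

s^2 ≡ 17^2 = 289
s^4 ≡ 289^2 = 83521 ≡ 204
s^8 ≡ 204^2 = 41616 ≡ 146
s^16 ≡ 146^2 = 21316 ≡ 204
17 = 16 + 1, so s^17 ≡ 204·17 ≡ 75 (mod 377)
The recovered value 75 does not match the digest 302.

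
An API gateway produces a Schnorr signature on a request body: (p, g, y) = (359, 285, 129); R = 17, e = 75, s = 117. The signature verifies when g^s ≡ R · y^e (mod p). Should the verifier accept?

accept

g^s mod p:
285^2 = 81225 ≡ 91
285^4 ≡ 91^2 = 8281 ≡ 24
285^8 ≡ 24^2 = 576 ≡ 217
285^16 ≡ 217^2 = 47089 ≡ 60
285^32 ≡ 60^2 = 3600 ≡ 10
285^64 ≡ 10^2 = 100
117 = 64 + 32 + 16 + 4 + 1, so 285^117 ≡ 100·10·60·24·285 ≡ 175 (mod 359)
R · y^e mod p:
129^2 = 16641 ≡ 127
129^4 ≡ 127^2 = 16129 ≡ 333
129^8 ≡ 333^2 = 110889 ≡ 317
129^16 ≡ 317^2 = 100489 ≡ 328
129^32 ≡ 328^2 = 107584 ≡ 243
129^64 ≡ 243^2 = 59049 ≡ 173
75 = 64 + 8 + 2 + 1, so 129^75 ≡ 173·317·127·129 ≡ 137 (mod 359)
17·137 = 2329 ≡ 175 (mod 359)
175 ≡ 175 (mod 359); signature holds.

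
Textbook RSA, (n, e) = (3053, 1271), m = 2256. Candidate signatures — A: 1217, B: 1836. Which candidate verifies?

Candidate A: 1217^2 = 1481089 ≡ 384; 1217^4 ≡ 384^2 = 147456 ≡ 912; 1217^8 ≡ 912^2 = 831744 ≡ 1328; 1217^16 ≡ 1328^2 = 1763584 ≡ 2003; 1217^32 ≡ 2003^2 = 4012009 ≡ 367; 1217^64 ≡ 367^2 = 134689 ≡ 357; 1217^128 ≡ 357^2 = 127449 ≡ 2276; 1217^256 ≡ 2276^2 = 5180176 ≡ 2288; 1217^512 ≡ 2288^2 = 5234944 ≡ 2102; 1217^1024 ≡ 2102^2 = 4418404 ≡ 713; 1271 = 1024 + 128 + 64 + 32 + 16 + 4 + 2 + 1, so 1217^1271 ≡ 713·2276·357·367·2003·912·384·1217 ≡ 797 (mod 3053)
Candidate B: 1836^2 = 3370896 ≡ 384; 1836^4 ≡ 384^2 = 147456 ≡ 912; 1836^8 ≡ 912^2 = 831744 ≡ 1328; 1836^16 ≡ 1328^2 = 1763584 ≡ 2003; 1836^32 ≡ 2003^2 = 4012009 ≡ 367; 1836^64 ≡ 367^2 = 134689 ≡ 357; 1836^128 ≡ 357^2 = 127449 ≡ 2276; 1836^256 ≡ 2276^2 = 5180176 ≡ 2288; 1836^512 ≡ 2288^2 = 5234944 ≡ 2102; 1836^1024 ≡ 2102^2 = 4418404 ≡ 713; 1271 = 1024 + 128 + 64 + 32 + 16 + 4 + 2 + 1, so 1836^1271 ≡ 713·2276·357·367·2003·912·384·1836 ≡ 2256 (mod 3053)
  → matches m = 2256

B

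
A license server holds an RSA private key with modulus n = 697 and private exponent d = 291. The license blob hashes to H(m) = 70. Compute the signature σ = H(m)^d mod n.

671

(H(m))^2 ≡ 70^2 = 4900 ≡ 21
(H(m))^4 ≡ 21^2 = 441
(H(m))^8 ≡ 441^2 = 194481 ≡ 18
(H(m))^16 ≡ 18^2 = 324
(H(m))^32 ≡ 324^2 = 104976 ≡ 426
(H(m))^64 ≡ 426^2 = 181476 ≡ 256
(H(m))^128 ≡ 256^2 = 65536 ≡ 18
(H(m))^256 ≡ 18^2 = 324
291 = 256 + 32 + 2 + 1, so (H(m))^291 ≡ 324·426·21·70 ≡ 671 (mod 697)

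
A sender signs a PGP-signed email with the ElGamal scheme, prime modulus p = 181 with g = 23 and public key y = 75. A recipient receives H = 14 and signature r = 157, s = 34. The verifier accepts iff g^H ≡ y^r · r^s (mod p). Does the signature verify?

verifies

Left side g^H mod p:
23^2 = 529 ≡ 167
23^4 ≡ 167^2 = 27889 ≡ 15
23^8 ≡ 15^2 = 225 ≡ 44
14 = 8 + 4 + 2, so 23^14 ≡ 44·15·167 ≡ 172 (mod 181)
Right side y^r · r^s mod p:
75^2 = 5625 ≡ 14
75^4 ≡ 14^2 = 196 ≡ 15
75^8 ≡ 15^2 = 225 ≡ 44
75^16 ≡ 44^2 = 1936 ≡ 126
75^32 ≡ 126^2 = 15876 ≡ 129
75^64 ≡ 129^2 = 16641 ≡ 170
75^128 ≡ 170^2 = 28900 ≡ 121
157 = 128 + 16 + 8 + 4 + 1, so 75^157 ≡ 121·126·44·15·75 ≡ 34 (mod 181)
157^2 = 24649 ≡ 33
157^4 ≡ 33^2 = 1089 ≡ 3
157^8 ≡ 3^2 = 9
157^16 ≡ 9^2 = 81
157^32 ≡ 81^2 = 6561 ≡ 45
34 = 32 + 2, so 157^34 ≡ 45·33 ≡ 37 (mod 181)
34·37 = 1258 ≡ 172 (mod 181)
172 ≡ 172 (mod 181), so the signature is genuine.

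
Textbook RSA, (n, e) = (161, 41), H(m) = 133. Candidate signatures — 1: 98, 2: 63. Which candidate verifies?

1

Candidate 1: Squares mod 161: 98^1≡98, 98^2≡105, 98^4≡77, 98^8≡133, 98^16≡140, 98^32≡119; 41 = 32 + 8 + 1, so 98^41 ≡ 119·133·98 ≡ 133 (mod 161)
  → matches H(m) = 133
Candidate 2: Squares mod 161: 63^1≡63, 63^2≡105, 63^4≡77, 63^8≡133, 63^16≡140, 63^32≡119; 41 = 32 + 8 + 1, so 63^41 ≡ 119·133·63 ≡ 28 (mod 161)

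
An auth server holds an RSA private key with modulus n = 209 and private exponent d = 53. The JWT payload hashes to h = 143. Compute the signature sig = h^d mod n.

154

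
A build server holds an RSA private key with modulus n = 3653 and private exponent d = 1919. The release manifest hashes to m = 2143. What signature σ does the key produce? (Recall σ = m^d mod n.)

2918

m^2 ≡ 2143^2 = 4592449 ≡ 628
m^4 ≡ 628^2 = 394384 ≡ 3513
m^8 ≡ 3513^2 = 12341169 ≡ 1335
m^16 ≡ 1335^2 = 1782225 ≡ 3214
m^32 ≡ 3214^2 = 10329796 ≡ 2765
m^64 ≡ 2765^2 = 7645225 ≡ 3149
m^128 ≡ 3149^2 = 9916201 ≡ 1959
m^256 ≡ 1959^2 = 3837681 ≡ 2031
m^512 ≡ 2031^2 = 4124961 ≡ 724
m^1024 ≡ 724^2 = 524176 ≡ 1797
1919 = 1024 + 512 + 256 + 64 + 32 + 16 + 8 + 4 + 2 + 1, so m^1919 ≡ 1797·724·2031·3149·2765·3214·1335·3513·628·2143 ≡ 2918 (mod 3653)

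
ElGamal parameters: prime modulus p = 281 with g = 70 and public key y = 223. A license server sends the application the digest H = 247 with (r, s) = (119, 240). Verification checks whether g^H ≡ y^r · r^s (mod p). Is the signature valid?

Left side g^H mod p:
70^2 = 4900 ≡ 123
70^4 ≡ 123^2 = 15129 ≡ 236
70^8 ≡ 236^2 = 55696 ≡ 58
70^16 ≡ 58^2 = 3364 ≡ 273
70^32 ≡ 273^2 = 74529 ≡ 64
70^64 ≡ 64^2 = 4096 ≡ 162
70^128 ≡ 162^2 = 26244 ≡ 111
247 = 128 + 64 + 32 + 16 + 4 + 2 + 1, so 70^247 ≡ 111·162·64·273·236·123·70 ≡ 158 (mod 281)
Right side y^r · r^s mod p:
223^2 = 49729 ≡ 273
223^4 ≡ 273^2 = 74529 ≡ 64
223^8 ≡ 64^2 = 4096 ≡ 162
223^16 ≡ 162^2 = 26244 ≡ 111
223^32 ≡ 111^2 = 12321 ≡ 238
223^64 ≡ 238^2 = 56644 ≡ 163
119 = 64 + 32 + 16 + 4 + 2 + 1, so 223^119 ≡ 163·238·111·64·273·223 ≡ 49 (mod 281)
119^2 = 14161 ≡ 111
119^4 ≡ 111^2 = 12321 ≡ 238
119^8 ≡ 238^2 = 56644 ≡ 163
119^16 ≡ 163^2 = 26569 ≡ 155
119^32 ≡ 155^2 = 24025 ≡ 140
119^64 ≡ 140^2 = 19600 ≡ 211
119^128 ≡ 211^2 = 44521 ≡ 123
240 = 128 + 64 + 32 + 16, so 119^240 ≡ 123·211·140·155 ≡ 181 (mod 281)
49·181 = 8869 ≡ 158 (mod 281)
158 ≡ 158 (mod 281), so the signature is genuine.

valid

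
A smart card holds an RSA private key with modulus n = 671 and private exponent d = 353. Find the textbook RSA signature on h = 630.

192

h^2 ≡ 630^2 = 396900 ≡ 339
h^4 ≡ 339^2 = 114921 ≡ 180
h^8 ≡ 180^2 = 32400 ≡ 192
h^16 ≡ 192^2 = 36864 ≡ 630
h^32 ≡ 630^2 = 396900 ≡ 339
h^64 ≡ 339^2 = 114921 ≡ 180
h^128 ≡ 180^2 = 32400 ≡ 192
h^256 ≡ 192^2 = 36864 ≡ 630
353 = 256 + 64 + 32 + 1, so h^353 ≡ 630·180·339·630 ≡ 192 (mod 671)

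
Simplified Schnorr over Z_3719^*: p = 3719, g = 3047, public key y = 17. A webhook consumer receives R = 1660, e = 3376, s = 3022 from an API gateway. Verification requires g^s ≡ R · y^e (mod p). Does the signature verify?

verifies

g^s mod p:
3047^3022 mod 3719 = 1517
R · y^e mod p:
17^3376 mod 3719 = 39
1660·39 = 64740 ≡ 1517 (mod 3719)
1517 ≡ 1517 (mod 3719); signature holds.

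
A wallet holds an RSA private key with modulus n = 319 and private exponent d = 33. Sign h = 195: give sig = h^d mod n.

292

h^2 ≡ 195^2 = 38025 ≡ 64
h^4 ≡ 64^2 = 4096 ≡ 268
h^8 ≡ 268^2 = 71824 ≡ 49
h^16 ≡ 49^2 = 2401 ≡ 168
h^32 ≡ 168^2 = 28224 ≡ 152
33 = 32 + 1, so h^33 ≡ 152·195 ≡ 292 (mod 319)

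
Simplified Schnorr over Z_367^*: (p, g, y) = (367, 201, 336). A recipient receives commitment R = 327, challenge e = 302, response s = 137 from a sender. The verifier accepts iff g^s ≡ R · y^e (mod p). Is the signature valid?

g^s mod p:
Squares mod 367: 201^1≡201, 201^2≡31, 201^4≡227, 201^8≡149, 201^16≡181, 201^32≡98, 201^64≡62, 201^128≡174
137 = 128 + 8 + 1, so 201^137 ≡ 174·149·201 ≡ 93 (mod 367)
R · y^e mod p:
Squares mod 367: 336^1≡336, 336^2≡227, 336^4≡149, 336^8≡181, 336^16≡98, 336^32≡62, 336^64≡174, 336^128≡182, 336^256≡94
302 = 256 + 32 + 8 + 4 + 2, so 336^302 ≡ 94·62·181·149·227 ≡ 251 (mod 367)
327·251 = 82077 ≡ 236 (mod 367)
93 ≠ 236; the check fails.

invalid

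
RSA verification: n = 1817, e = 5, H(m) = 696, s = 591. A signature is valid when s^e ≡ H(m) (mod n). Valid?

yes

Squares mod 1817: s^1≡591, s^2≡417, s^4≡1274
5 = 4 + 1, so s^5 ≡ 1274·591 ≡ 696 (mod 1817)
696 = H(m), so the signature checks out.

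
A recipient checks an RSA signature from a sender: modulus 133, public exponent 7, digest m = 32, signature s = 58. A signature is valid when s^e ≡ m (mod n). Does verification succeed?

fails

Squares mod 133: s^1≡58, s^2≡39, s^4≡58
7 = 4 + 2 + 1, so s^7 ≡ 58·39·58 ≡ 58 (mod 133)
The recovered value 58 does not match the digest 32.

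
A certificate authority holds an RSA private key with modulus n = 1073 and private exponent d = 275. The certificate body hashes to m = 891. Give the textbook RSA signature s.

798

Squares mod 1073: m^1≡891, m^2≡934, m^4≡7, m^8≡49, m^16≡255, m^32≡645, m^64≡774, m^128≡342, m^256≡7
275 = 256 + 16 + 2 + 1, so m^275 ≡ 7·255·934·891 ≡ 798 (mod 1073)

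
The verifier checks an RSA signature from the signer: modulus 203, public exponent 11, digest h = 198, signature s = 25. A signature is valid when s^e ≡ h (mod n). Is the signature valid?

Squares mod 203: s^1≡25, s^2≡16, s^4≡53, s^8≡170
11 = 8 + 2 + 1, so s^11 ≡ 170·16·25 ≡ 198 (mod 203)
s^11 mod 203 = 198 matches h.

valid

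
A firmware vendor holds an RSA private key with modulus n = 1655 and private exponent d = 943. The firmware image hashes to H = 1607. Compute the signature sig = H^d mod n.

H^2 ≡ 1607^2 = 2582449 ≡ 649
H^4 ≡ 649^2 = 421201 ≡ 831
H^8 ≡ 831^2 = 690561 ≡ 426
H^16 ≡ 426^2 = 181476 ≡ 1081
H^32 ≡ 1081^2 = 1168561 ≡ 131
H^64 ≡ 131^2 = 17161 ≡ 611
H^128 ≡ 611^2 = 373321 ≡ 946
H^256 ≡ 946^2 = 894916 ≡ 1216
H^512 ≡ 1216^2 = 1478656 ≡ 741
943 = 512 + 256 + 128 + 32 + 8 + 4 + 2 + 1, so H^943 ≡ 741·1216·946·131·426·831·649·1607 ≡ 628 (mod 1655)

628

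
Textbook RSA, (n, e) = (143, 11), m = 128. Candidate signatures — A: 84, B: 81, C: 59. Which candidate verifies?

Candidate A: Squares mod 143: 84^1≡84, 84^2≡49, 84^4≡113, 84^8≡42; 11 = 8 + 2 + 1, so 84^11 ≡ 42·49·84 ≡ 128 (mod 143)
  → matches m = 128
Candidate B: Squares mod 143: 81^1≡81, 81^2≡126, 81^4≡3, 81^8≡9; 11 = 8 + 2 + 1, so 81^11 ≡ 9·126·81 ≡ 48 (mod 143)
Candidate C: Squares mod 143: 59^1≡59, 59^2≡49, 59^4≡113, 59^8≡42; 11 = 8 + 2 + 1, so 59^11 ≡ 42·49·59 ≡ 15 (mod 143)

A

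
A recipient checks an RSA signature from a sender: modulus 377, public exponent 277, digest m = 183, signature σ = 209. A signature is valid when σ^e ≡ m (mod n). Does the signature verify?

σ^277 mod 377 = 183
σ^277 mod 377 = 183 matches m.

verifies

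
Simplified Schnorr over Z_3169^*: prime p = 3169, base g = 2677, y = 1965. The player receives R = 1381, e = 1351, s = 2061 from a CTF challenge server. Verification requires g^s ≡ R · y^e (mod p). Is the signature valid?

g^s mod p:
Squares mod 3169: 2677^1≡2677, 2677^2≡1220, 2677^4≡2139, 2677^8≡2454, 2677^16≡1016, 2677^32≡2331, 2677^64≡1895, 2677^128≡548, 2677^256≡2418, 2677^512≡3088, 2677^1024≡223, 2677^2048≡2194
2061 = 2048 + 8 + 4 + 1, so 2677^2061 ≡ 2194·2454·2139·2677 ≡ 2724 (mod 3169)
R · y^e mod p:
Squares mod 3169: 1965^1≡1965, 1965^2≡1383, 1965^4≡1782, 1965^8≡186, 1965^16≡2906, 1965^32≡2620, 1965^64≡346, 1965^128≡2463, 1965^256≡903, 1965^512≡976, 1965^1024≡1876
1351 = 1024 + 256 + 64 + 4 + 2 + 1, so 1965^1351 ≡ 1876·903·346·1782·1383·1965 ≡ 2114 (mod 3169)
1381·2114 = 2919434 ≡ 785 (mod 3169)
2724 ≠ 785; the check fails.

invalid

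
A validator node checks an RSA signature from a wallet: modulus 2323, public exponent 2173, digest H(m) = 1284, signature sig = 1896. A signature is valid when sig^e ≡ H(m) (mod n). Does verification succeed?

fails

sig^2 ≡ 1896^2 = 3594816 ≡ 1135
sig^4 ≡ 1135^2 = 1288225 ≡ 1283
sig^8 ≡ 1283^2 = 1646089 ≡ 1405
sig^16 ≡ 1405^2 = 1974025 ≡ 1798
sig^32 ≡ 1798^2 = 3232804 ≡ 1511
sig^64 ≡ 1511^2 = 2283121 ≡ 1935
sig^128 ≡ 1935^2 = 3744225 ≡ 1872
sig^256 ≡ 1872^2 = 3504384 ≡ 1300
sig^512 ≡ 1300^2 = 1690000 ≡ 1179
sig^1024 ≡ 1179^2 = 1390041 ≡ 887
sig^2048 ≡ 887^2 = 786769 ≡ 1595
2173 = 2048 + 64 + 32 + 16 + 8 + 4 + 1, so sig^2173 ≡ 1595·1935·1511·1798·1405·1283·1896 ≡ 1696 (mod 2323)
The recovered value 1696 does not match the digest 1284.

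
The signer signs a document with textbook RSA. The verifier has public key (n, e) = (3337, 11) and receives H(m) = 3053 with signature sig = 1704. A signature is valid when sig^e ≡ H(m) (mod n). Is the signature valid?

invalid

sig^2 ≡ 1704^2 = 2903616 ≡ 426
sig^4 ≡ 426^2 = 181476 ≡ 1278
sig^8 ≡ 1278^2 = 1633284 ≡ 1491
11 = 8 + 2 + 1, so sig^11 ≡ 1491·426·1704 ≡ 284 (mod 3337)
The recovered value 284 does not match the digest 3053.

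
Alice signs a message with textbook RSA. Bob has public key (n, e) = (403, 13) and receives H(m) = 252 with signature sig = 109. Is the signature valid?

sig^2 ≡ 109^2 = 11881 ≡ 194
sig^4 ≡ 194^2 = 37636 ≡ 157
sig^8 ≡ 157^2 = 24649 ≡ 66
13 = 8 + 4 + 1, so sig^13 ≡ 66·157·109 ≡ 252 (mod 403)
Since 252 equals the digest 252, verification succeeds.

valid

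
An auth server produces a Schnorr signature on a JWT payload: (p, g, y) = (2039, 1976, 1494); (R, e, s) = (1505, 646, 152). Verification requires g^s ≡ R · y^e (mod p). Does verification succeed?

g^s mod p:
1976^2 = 3904576 ≡ 1930
1976^4 ≡ 1930^2 = 3724900 ≡ 1686
1976^8 ≡ 1686^2 = 2842596 ≡ 230
1976^16 ≡ 230^2 = 52900 ≡ 1925
1976^32 ≡ 1925^2 = 3705625 ≡ 762
1976^64 ≡ 762^2 = 580644 ≡ 1568
1976^128 ≡ 1568^2 = 2458624 ≡ 1629
152 = 128 + 16 + 8, so 1976^152 ≡ 1629·1925·230 ≡ 592 (mod 2039)
R · y^e mod p:
1494^2 = 2232036 ≡ 1370
1494^4 ≡ 1370^2 = 1876900 ≡ 1020
1494^8 ≡ 1020^2 = 1040400 ≡ 510
1494^16 ≡ 510^2 = 260100 ≡ 1147
1494^32 ≡ 1147^2 = 1315609 ≡ 454
1494^64 ≡ 454^2 = 206116 ≡ 177
1494^128 ≡ 177^2 = 31329 ≡ 744
1494^256 ≡ 744^2 = 553536 ≡ 967
1494^512 ≡ 967^2 = 935089 ≡ 1227
646 = 512 + 128 + 4 + 2, so 1494^646 ≡ 1227·744·1020·1370 ≡ 1643 (mod 2039)
1505·1643 = 2472715 ≡ 1447 (mod 2039)
592 ≠ 1447; the check fails.

fails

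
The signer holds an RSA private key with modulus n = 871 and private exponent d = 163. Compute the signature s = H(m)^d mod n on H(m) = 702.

208

(H(m))^163 mod 871 = 208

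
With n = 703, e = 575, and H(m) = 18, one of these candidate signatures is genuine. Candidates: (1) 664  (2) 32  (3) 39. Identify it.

Candidate 1: Squares mod 703: 664^1≡664, 664^2≡115, 664^4≡571, 664^8≡552, 664^16≡305, 664^32≡229, 664^64≡419, 664^128≡514, 664^256≡571, 664^512≡552; 575 = 512 + 32 + 16 + 8 + 4 + 2 + 1, so 664^575 ≡ 552·229·305·552·571·115·664 ≡ 18 (mod 703)
  → matches H(m) = 18
Candidate 2: Squares mod 703: 32^1≡32, 32^2≡321, 32^4≡403, 32^8≡16, 32^16≡256, 32^32≡157, 32^64≡44, 32^128≡530, 32^256≡403, 32^512≡16; 575 = 512 + 32 + 16 + 8 + 4 + 2 + 1, so 32^575 ≡ 16·157·256·16·403·321·32 ≡ 22 (mod 703)
Candidate 3: Squares mod 703: 39^1≡39, 39^2≡115, 39^4≡571, 39^8≡552, 39^16≡305, 39^32≡229, 39^64≡419, 39^128≡514, 39^256≡571, 39^512≡552; 575 = 512 + 32 + 16 + 8 + 4 + 2 + 1, so 39^575 ≡ 552·229·305·552·571·115·39 ≡ 685 (mod 703)

1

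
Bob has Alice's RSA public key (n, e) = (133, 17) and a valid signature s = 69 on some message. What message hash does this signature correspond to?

27

Squares mod 133: s^1≡69, s^2≡106, s^4≡64, s^8≡106, s^16≡64
17 = 16 + 1, so s^17 ≡ 64·69 ≡ 27 (mod 133)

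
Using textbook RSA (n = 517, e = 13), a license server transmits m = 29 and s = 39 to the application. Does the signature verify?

verifies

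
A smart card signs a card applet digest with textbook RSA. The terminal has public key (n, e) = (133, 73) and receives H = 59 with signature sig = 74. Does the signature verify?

does not verify

Squares mod 133: sig^1≡74, sig^2≡23, sig^4≡130, sig^8≡9, sig^16≡81, sig^32≡44, sig^64≡74
73 = 64 + 8 + 1, so sig^73 ≡ 74·9·74 ≡ 74 (mod 133)
The recovered value 74 does not match the digest 59.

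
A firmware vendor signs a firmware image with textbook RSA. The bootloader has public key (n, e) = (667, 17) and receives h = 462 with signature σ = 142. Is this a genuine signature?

genuine

σ^2 ≡ 142^2 = 20164 ≡ 154
σ^4 ≡ 154^2 = 23716 ≡ 371
σ^8 ≡ 371^2 = 137641 ≡ 239
σ^16 ≡ 239^2 = 57121 ≡ 426
17 = 16 + 1, so σ^17 ≡ 426·142 ≡ 462 (mod 667)
462 = h, so the signature checks out.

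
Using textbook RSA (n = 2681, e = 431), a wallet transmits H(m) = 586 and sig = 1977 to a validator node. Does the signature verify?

verifies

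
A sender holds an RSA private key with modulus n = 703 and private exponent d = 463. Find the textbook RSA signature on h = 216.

672

h^2 ≡ 216^2 = 46656 ≡ 258
h^4 ≡ 258^2 = 66564 ≡ 482
h^8 ≡ 482^2 = 232324 ≡ 334
h^16 ≡ 334^2 = 111556 ≡ 482
h^32 ≡ 482^2 = 232324 ≡ 334
h^64 ≡ 334^2 = 111556 ≡ 482
h^128 ≡ 482^2 = 232324 ≡ 334
h^256 ≡ 334^2 = 111556 ≡ 482
463 = 256 + 128 + 64 + 8 + 4 + 2 + 1, so h^463 ≡ 482·334·482·334·482·258·216 ≡ 672 (mod 703)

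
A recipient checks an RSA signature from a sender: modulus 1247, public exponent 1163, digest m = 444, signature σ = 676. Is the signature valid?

valid

σ^2 ≡ 676^2 = 456976 ≡ 574
σ^4 ≡ 574^2 = 329476 ≡ 268
σ^8 ≡ 268^2 = 71824 ≡ 745
σ^16 ≡ 745^2 = 555025 ≡ 110
σ^32 ≡ 110^2 = 12100 ≡ 877
σ^64 ≡ 877^2 = 769129 ≡ 977
σ^128 ≡ 977^2 = 954529 ≡ 574
σ^256 ≡ 574^2 = 329476 ≡ 268
σ^512 ≡ 268^2 = 71824 ≡ 745
σ^1024 ≡ 745^2 = 555025 ≡ 110
1163 = 1024 + 128 + 8 + 2 + 1, so σ^1163 ≡ 110·574·745·574·676 ≡ 444 (mod 1247)
444 = m, so the signature checks out.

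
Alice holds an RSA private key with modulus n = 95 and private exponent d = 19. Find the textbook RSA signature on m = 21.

21

m^2 ≡ 21^2 = 441 ≡ 61
m^4 ≡ 61^2 = 3721 ≡ 16
m^8 ≡ 16^2 = 256 ≡ 66
m^16 ≡ 66^2 = 4356 ≡ 81
19 = 16 + 2 + 1, so m^19 ≡ 81·61·21 ≡ 21 (mod 95)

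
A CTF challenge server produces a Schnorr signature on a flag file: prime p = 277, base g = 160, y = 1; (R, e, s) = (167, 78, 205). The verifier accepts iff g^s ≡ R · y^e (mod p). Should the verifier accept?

g^s mod p:
Squares mod 277: 160^1≡160, 160^2≡116, 160^4≡160, 160^8≡116, 160^16≡160, 160^32≡116, 160^64≡160, 160^128≡116
205 = 128 + 64 + 8 + 4 + 1, so 160^205 ≡ 116·160·116·160·160 ≡ 160 (mod 277)
R · y^e mod p:
Squares mod 277: 1^1≡1, 1^2≡1, 1^4≡1, 1^8≡1, 1^16≡1, 1^32≡1, 1^64≡1
78 = 64 + 8 + 4 + 2, so 1^78 ≡ 1·1·1·1 ≡ 1 (mod 277)
167·1 = 167 ≡ 167 (mod 277)
160 ≠ 167; the check fails.

reject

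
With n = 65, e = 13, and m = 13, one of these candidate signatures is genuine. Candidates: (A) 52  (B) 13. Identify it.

B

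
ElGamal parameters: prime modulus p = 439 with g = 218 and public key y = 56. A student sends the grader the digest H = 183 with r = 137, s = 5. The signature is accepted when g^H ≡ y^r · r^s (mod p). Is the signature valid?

invalid

Left side g^H mod p:
218^183 mod 439 = 130
Right side y^r · r^s mod p:
56^137 mod 439 = 109
137^5 mod 439 = 8
109·8 = 872 ≡ 433 (mod 439)
130 ≠ 433, so verification fails.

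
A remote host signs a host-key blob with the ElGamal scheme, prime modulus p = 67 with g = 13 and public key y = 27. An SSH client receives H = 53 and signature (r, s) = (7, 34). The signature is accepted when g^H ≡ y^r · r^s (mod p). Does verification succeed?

Left side g^H mod p:
13^2 = 169 ≡ 35
13^4 ≡ 35^2 = 1225 ≡ 19
13^8 ≡ 19^2 = 361 ≡ 26
13^16 ≡ 26^2 = 676 ≡ 6
13^32 ≡ 6^2 = 36
53 = 32 + 16 + 4 + 1, so 13^53 ≡ 36·6·19·13 ≡ 20 (mod 67)
Right side y^r · r^s mod p:
27^2 = 729 ≡ 59
27^4 ≡ 59^2 = 3481 ≡ 64
7 = 4 + 2 + 1, so 27^7 ≡ 64·59·27 ≡ 45 (mod 67)
7^2 = 49
7^4 ≡ 49^2 = 2401 ≡ 56
7^8 ≡ 56^2 = 3136 ≡ 54
7^16 ≡ 54^2 = 2916 ≡ 35
7^32 ≡ 35^2 = 1225 ≡ 19
34 = 32 + 2, so 7^34 ≡ 19·49 ≡ 60 (mod 67)
45·60 = 2700 ≡ 20 (mod 67)
20 ≡ 20 (mod 67), so the signature is genuine.

passes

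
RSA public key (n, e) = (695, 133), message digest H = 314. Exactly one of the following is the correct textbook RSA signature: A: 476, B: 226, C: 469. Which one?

Candidate A: Squares mod 695: 476^1≡476, 476^2≡6, 476^4≡36, 476^8≡601, 476^16≡496, 476^32≡681, 476^64≡196, 476^128≡191; 133 = 128 + 4 + 1, so 476^133 ≡ 191·36·476 ≡ 221 (mod 695)
Candidate B: Squares mod 695: 226^1≡226, 226^2≡341, 226^4≡216, 226^8≡91, 226^16≡636, 226^32≡6, 226^64≡36, 226^128≡601; 133 = 128 + 4 + 1, so 226^133 ≡ 601·216·226 ≡ 381 (mod 695)
Candidate C: Squares mod 695: 469^1≡469, 469^2≡341, 469^4≡216, 469^8≡91, 469^16≡636, 469^32≡6, 469^64≡36, 469^128≡601; 133 = 128 + 4 + 1, so 469^133 ≡ 601·216·469 ≡ 314 (mod 695)
  → matches H = 314

C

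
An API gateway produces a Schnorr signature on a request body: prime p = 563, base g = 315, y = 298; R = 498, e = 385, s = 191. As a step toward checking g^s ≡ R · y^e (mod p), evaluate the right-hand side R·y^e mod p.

307

298^2 = 88804 ≡ 413
298^4 ≡ 413^2 = 170569 ≡ 543
298^8 ≡ 543^2 = 294849 ≡ 400
298^16 ≡ 400^2 = 160000 ≡ 108
298^32 ≡ 108^2 = 11664 ≡ 404
298^64 ≡ 404^2 = 163216 ≡ 509
298^128 ≡ 509^2 = 259081 ≡ 101
298^256 ≡ 101^2 = 10201 ≡ 67
385 = 256 + 128 + 1, so 298^385 ≡ 67·101·298 ≡ 463 (mod 563)
R · y^e ≡ 498·463 = 230574 ≡ 307 (mod 563)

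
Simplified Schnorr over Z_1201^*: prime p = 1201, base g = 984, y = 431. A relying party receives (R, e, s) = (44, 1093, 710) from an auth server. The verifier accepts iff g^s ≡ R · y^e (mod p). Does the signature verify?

verifies

g^s mod p:
984^2 = 968256 ≡ 250
984^4 ≡ 250^2 = 62500 ≡ 48
984^8 ≡ 48^2 = 2304 ≡ 1103
984^16 ≡ 1103^2 = 1216609 ≡ 1197
984^32 ≡ 1197^2 = 1432809 ≡ 16
984^64 ≡ 16^2 = 256
984^128 ≡ 256^2 = 65536 ≡ 682
984^256 ≡ 682^2 = 465124 ≡ 337
984^512 ≡ 337^2 = 113569 ≡ 675
710 = 512 + 128 + 64 + 4 + 2, so 984^710 ≡ 675·682·256·48·250 ≡ 863 (mod 1201)
R · y^e mod p:
431^2 = 185761 ≡ 807
431^4 ≡ 807^2 = 651249 ≡ 307
431^8 ≡ 307^2 = 94249 ≡ 571
431^16 ≡ 571^2 = 326041 ≡ 570
431^32 ≡ 570^2 = 324900 ≡ 630
431^64 ≡ 630^2 = 396900 ≡ 570
431^128 ≡ 570^2 = 324900 ≡ 630
431^256 ≡ 630^2 = 396900 ≡ 570
431^512 ≡ 570^2 = 324900 ≡ 630
431^1024 ≡ 630^2 = 396900 ≡ 570
1093 = 1024 + 64 + 4 + 1, so 431^1093 ≡ 570·570·307·431 ≡ 702 (mod 1201)
44·702 = 30888 ≡ 863 (mod 1201)
863 ≡ 863 (mod 1201); signature holds.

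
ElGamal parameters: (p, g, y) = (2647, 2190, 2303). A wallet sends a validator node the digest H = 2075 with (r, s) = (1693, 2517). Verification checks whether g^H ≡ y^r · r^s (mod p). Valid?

Left side g^H mod p:
2190^2 = 4796100 ≡ 2383
2190^4 ≡ 2383^2 = 5678689 ≡ 874
2190^8 ≡ 874^2 = 763876 ≡ 1540
2190^16 ≡ 1540^2 = 2371600 ≡ 2535
2190^32 ≡ 2535^2 = 6426225 ≡ 1956
2190^64 ≡ 1956^2 = 3825936 ≡ 1021
2190^128 ≡ 1021^2 = 1042441 ≡ 2170
2190^256 ≡ 2170^2 = 4708900 ≡ 2534
2190^512 ≡ 2534^2 = 6421156 ≡ 2181
2190^1024 ≡ 2181^2 = 4756761 ≡ 102
2190^2048 ≡ 102^2 = 10404 ≡ 2463
2075 = 2048 + 16 + 8 + 2 + 1, so 2190^2075 ≡ 2463·2535·1540·2383·2190 ≡ 617 (mod 2647)
Right side y^r · r^s mod p:
2303^2 = 5303809 ≡ 1868
2303^4 ≡ 1868^2 = 3489424 ≡ 678
2303^8 ≡ 678^2 = 459684 ≡ 1753
2303^16 ≡ 1753^2 = 3073009 ≡ 2489
2303^32 ≡ 2489^2 = 6195121 ≡ 1141
2303^64 ≡ 1141^2 = 1301881 ≡ 2204
2303^128 ≡ 2204^2 = 4857616 ≡ 371
2303^256 ≡ 371^2 = 137641 ≡ 2644
2303^512 ≡ 2644^2 = 6990736 ≡ 9
2303^1024 ≡ 9^2 = 81
1693 = 1024 + 512 + 128 + 16 + 8 + 4 + 1, so 2303^1693 ≡ 81·9·371·2489·1753·678·2303 ≡ 1197 (mod 2647)
1693^2 = 2866249 ≡ 2195
1693^4 ≡ 2195^2 = 4818025 ≡ 485
1693^8 ≡ 485^2 = 235225 ≡ 2289
1693^16 ≡ 2289^2 = 5239521 ≡ 1108
1693^32 ≡ 1108^2 = 1227664 ≡ 2103
1693^64 ≡ 2103^2 = 4422609 ≡ 2119
1693^128 ≡ 2119^2 = 4490161 ≡ 849
1693^256 ≡ 849^2 = 720801 ≡ 817
1693^512 ≡ 817^2 = 667489 ≡ 445
1693^1024 ≡ 445^2 = 198025 ≡ 2147
1693^2048 ≡ 2147^2 = 4609609 ≡ 1182
2517 = 2048 + 256 + 128 + 64 + 16 + 4 + 1, so 1693^2517 ≡ 1182·817·849·2119·1108·485·1693 ≡ 1250 (mod 2647)
1197·1250 = 1496250 ≡ 695 (mod 2647)
617 ≠ 695, so verification fails.

no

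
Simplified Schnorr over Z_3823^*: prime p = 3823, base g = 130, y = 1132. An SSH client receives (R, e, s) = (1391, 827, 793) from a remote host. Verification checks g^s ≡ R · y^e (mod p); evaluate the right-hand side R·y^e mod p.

3365

1132^827 mod 3823 = 3688
R · y^e ≡ 1391·3688 = 5130008 ≡ 3365 (mod 3823)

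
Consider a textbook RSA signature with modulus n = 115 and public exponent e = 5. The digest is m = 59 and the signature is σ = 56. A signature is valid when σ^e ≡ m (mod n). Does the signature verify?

σ^2 ≡ 56^2 = 3136 ≡ 31
σ^4 ≡ 31^2 = 961 ≡ 41
5 = 4 + 1, so σ^5 ≡ 41·56 ≡ 111 (mod 115)
The recovered value 111 does not match the digest 59.

does not verify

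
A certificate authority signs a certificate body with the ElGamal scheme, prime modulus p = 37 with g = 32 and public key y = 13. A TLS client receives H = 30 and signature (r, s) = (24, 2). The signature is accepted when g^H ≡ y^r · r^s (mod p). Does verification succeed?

fails

Left side g^H mod p:
32^2 = 1024 ≡ 25
32^4 ≡ 25^2 = 625 ≡ 33
32^8 ≡ 33^2 = 1089 ≡ 16
32^16 ≡ 16^2 = 256 ≡ 34
30 = 16 + 8 + 4 + 2, so 32^30 ≡ 34·16·33·25 ≡ 27 (mod 37)
Right side y^r · r^s mod p:
13^2 = 169 ≡ 21
13^4 ≡ 21^2 = 441 ≡ 34
13^8 ≡ 34^2 = 1156 ≡ 9
13^16 ≡ 9^2 = 81 ≡ 7
24 = 16 + 8, so 13^24 ≡ 7·9 ≡ 26 (mod 37)
24^2 = 576 ≡ 21
26·21 = 546 ≡ 28 (mod 37)
27 ≠ 28, so verification fails.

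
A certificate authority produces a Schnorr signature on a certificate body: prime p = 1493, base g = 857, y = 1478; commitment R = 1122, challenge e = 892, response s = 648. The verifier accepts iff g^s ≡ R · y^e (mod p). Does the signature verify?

g^s mod p:
Squares mod 1493: 857^1≡857, 857^2≡1386, 857^4≡998, 857^8≡173, 857^16≡69, 857^32≡282, 857^64≡395, 857^128≡753, 857^256≡1162, 857^512≡572
648 = 512 + 128 + 8, so 857^648 ≡ 572·753·173 ≡ 1224 (mod 1493)
R · y^e mod p:
Squares mod 1493: 1478^1≡1478, 1478^2≡225, 1478^4≡1356, 1478^8≡853, 1478^16≡518, 1478^32≡1077, 1478^64≡1361, 1478^128≡1001, 1478^256≡198, 1478^512≡386
892 = 512 + 256 + 64 + 32 + 16 + 8 + 4, so 1478^892 ≡ 386·198·1361·1077·518·853·1356 ≡ 544 (mod 1493)
1122·544 = 610368 ≡ 1224 (mod 1493)
1224 ≡ 1224 (mod 1493); signature holds.

verifies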